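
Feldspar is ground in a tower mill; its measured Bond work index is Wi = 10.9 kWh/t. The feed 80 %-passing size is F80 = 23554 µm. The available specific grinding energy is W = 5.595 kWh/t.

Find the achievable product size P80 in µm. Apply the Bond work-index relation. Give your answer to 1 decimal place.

Bond:  W = 10 Wi (1/√P − 1/√F)
P80^(−½) = W/(10 Wi) + F80^(−½)
  = 5.5950/(10·10.9) + 1/√23554 = 0.051330 + 0.006516 = 0.057846
P80 = (1/0.057846)² = 17.2873² = 298.85 µm

P80 = 298.8 µm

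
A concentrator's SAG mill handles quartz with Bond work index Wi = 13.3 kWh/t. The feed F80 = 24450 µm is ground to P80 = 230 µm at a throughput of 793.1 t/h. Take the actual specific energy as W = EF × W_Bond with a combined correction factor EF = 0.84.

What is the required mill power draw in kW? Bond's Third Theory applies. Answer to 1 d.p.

P = 5275.8 kW

W = 10 Wi (P80^-0.5 − F80^-0.5)
W = 10·13.3·(1/√230 − 1/√24450) = 10·13.3·(0.059543) = 7.9192 kWh/t
Corrected W = EF·W_Bond = 0.84·7.9192 = 6.6521 kWh/t
Power = W × throughput = 6.6521 kWh/t × 793.1 t/h = 5275.8 kW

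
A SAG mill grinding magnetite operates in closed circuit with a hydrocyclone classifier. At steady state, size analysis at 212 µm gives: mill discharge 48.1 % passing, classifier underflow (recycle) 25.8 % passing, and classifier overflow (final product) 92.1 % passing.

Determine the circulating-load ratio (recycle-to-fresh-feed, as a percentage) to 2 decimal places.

Mass balance on the −212 µm fraction:
(1+r)d = ru + o → r = (o−d)/(d−u)
r = (92.1 − 48.1)/(48.1 − 25.8) = 44.0/22.3 = 1.9731
CL = 100·r = 197.31 %

CL = 197.31 %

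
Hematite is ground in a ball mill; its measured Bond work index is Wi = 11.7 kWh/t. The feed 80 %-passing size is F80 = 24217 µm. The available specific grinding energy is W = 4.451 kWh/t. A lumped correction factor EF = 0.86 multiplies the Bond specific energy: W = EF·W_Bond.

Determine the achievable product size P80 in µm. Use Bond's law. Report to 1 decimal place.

P80 = 389.6 µm

W = 10·Wi·(P80^(-½) − F80^(-½))
W_Bond = W / EF = 4.451 / 0.86 = 5.1756 kWh/t
1/√P80 = 1/√F80 + W_Bond/(10·Wi)
  = 5.1756/(10·11.7) + 1/√24217 = 0.044236 + 0.006426 = 0.050662
P80 = (1/0.050662)² = 19.7388² = 389.62 µm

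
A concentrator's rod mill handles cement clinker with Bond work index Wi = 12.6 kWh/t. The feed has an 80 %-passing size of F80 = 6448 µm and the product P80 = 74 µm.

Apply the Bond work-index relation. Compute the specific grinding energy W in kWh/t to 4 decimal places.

Bond: W = 10·Wi·(1/√P80 − 1/√F80)
1/√74 = 0.116248;  1/√6448 = 0.012453
W = 10·12.6·(0.116248 − 0.012453) = 13.0781 kWh/t

W = 13.0781 kWh/t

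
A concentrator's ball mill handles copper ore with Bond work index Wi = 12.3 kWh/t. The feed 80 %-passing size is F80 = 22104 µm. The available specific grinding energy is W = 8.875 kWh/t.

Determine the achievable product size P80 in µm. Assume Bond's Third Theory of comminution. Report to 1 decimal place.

W = 10·Wi·[P80^(−½) − F80^(−½)]
1/√P80 = 1/√F80 + W/(10·Wi)
  = 8.8750/(10·12.3) + 1/√22104 = 0.072154 + 0.006726 = 0.078881
P80 = (1/0.078881)² = 12.6774² = 160.72 µm

P80 = 160.7 µm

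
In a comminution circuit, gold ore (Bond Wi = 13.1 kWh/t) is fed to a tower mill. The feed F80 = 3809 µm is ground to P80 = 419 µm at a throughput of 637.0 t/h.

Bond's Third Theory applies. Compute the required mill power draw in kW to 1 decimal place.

Bond: W = 10·Wi·(1/√P80 − 1/√F80)
W = 10·13.1·(1/√419 − 1/√3809) = 10·13.1·(0.032650) = 4.2772 kWh/t
P_mill = W·ṁ = 4.2772·637.0 = 2724.6 kW

P = 2724.6 kW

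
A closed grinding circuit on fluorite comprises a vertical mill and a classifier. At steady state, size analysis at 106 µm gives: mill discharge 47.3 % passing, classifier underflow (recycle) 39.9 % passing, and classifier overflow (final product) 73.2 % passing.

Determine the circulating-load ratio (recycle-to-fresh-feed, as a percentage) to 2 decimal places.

Mass balance on the −106 µm fraction:
Fd + Rd = Ru + Fo ⇒ R/F = (o−d)/(d−u)
r = (73.2 − 47.3)/(47.3 − 39.9) = 25.9/7.4 = 3.5000
CL = 100·r = 350.00 %

CL = 350.00 %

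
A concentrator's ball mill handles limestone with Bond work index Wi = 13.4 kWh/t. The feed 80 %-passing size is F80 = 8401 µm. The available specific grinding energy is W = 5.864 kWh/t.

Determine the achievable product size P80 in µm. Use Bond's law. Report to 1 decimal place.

P80 = 334.6 µm

Bond: W = 10·Wi·(1/√P80 − 1/√F80)
1/√P80 = 1/√F80 + W/(10·Wi)
  = 5.8640/(10·13.4) + 1/√8401 = 0.043761 + 0.010910 = 0.054671
P80 = (1/0.054671)² = 18.2911² = 334.56 µm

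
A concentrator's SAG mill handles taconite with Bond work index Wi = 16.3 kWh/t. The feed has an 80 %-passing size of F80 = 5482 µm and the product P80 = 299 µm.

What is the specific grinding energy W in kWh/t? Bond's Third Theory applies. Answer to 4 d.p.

W = 7.2250 kWh/t

Bond:  W = 10 Wi (1/√P − 1/√F)
1/√299 = 0.057831;  1/√5482 = 0.013506
W = 10·16.3·(0.057831 − 0.013506) = 7.2250 kWh/t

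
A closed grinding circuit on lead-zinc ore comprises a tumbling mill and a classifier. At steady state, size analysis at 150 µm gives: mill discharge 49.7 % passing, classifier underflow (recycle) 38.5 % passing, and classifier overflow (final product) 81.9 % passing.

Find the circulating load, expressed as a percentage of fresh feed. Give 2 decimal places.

Two-product formula at 150 µm:
(1+r)·d = r·u + o ⇒ r = (o−d)/(d−u)
r = (81.9 − 49.7)/(49.7 − 38.5) = 32.2/11.2 = 2.8750
CL = 100·r = 287.50 %

CL = 287.50 %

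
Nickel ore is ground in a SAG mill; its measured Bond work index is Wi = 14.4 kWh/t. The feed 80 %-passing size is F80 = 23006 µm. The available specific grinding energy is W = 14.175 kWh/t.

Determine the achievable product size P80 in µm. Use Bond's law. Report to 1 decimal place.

P80 = 90.7 µm

W = 10 Wi (P80^-0.5 − F80^-0.5)
P80^(−½) = W/(10 Wi) + F80^(−½)
  = 14.1750/(10·14.4) + 1/√23006 = 0.098438 + 0.006593 = 0.105030
P80 = (1/0.105030)² = 9.5210² = 90.65 µm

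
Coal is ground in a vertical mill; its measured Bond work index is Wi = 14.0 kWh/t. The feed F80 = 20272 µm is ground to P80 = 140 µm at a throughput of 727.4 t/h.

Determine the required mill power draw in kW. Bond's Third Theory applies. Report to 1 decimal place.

W = 10 Wi (1/√P80 − 1/√F80)  [Bond]
W = 10·14.0·(1/√140 − 1/√20272) = 10·14.0·(0.077492) = 10.8489 kWh/t
P_mill = W·ṁ = 10.8489·727.4 = 7891.5 kW

P = 7891.5 kW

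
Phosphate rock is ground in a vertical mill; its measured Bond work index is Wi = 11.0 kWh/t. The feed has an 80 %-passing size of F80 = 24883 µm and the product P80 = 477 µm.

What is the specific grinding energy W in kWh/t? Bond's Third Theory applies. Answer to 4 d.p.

W = 4.3392 kWh/t

W = 10 Wi (1/√P80 − 1/√F80)  [Bond]
1/√477 = 0.045787;  1/√24883 = 0.006339
W = 10·11.0·(0.045787 − 0.006339) = 4.3392 kWh/t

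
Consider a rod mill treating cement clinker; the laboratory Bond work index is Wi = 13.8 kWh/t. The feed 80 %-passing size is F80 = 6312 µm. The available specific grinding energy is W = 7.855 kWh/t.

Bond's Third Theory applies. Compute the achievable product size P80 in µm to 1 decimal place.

W_Bond = 10·Wi·(1/√P₈₀ − 1/√F₈₀)
⇒ 1/√P80 = W/(10·Wi) + 1/√F80
  = 7.8550/(10·13.8) + 1/√6312 = 0.056920 + 0.012587 = 0.069507
P80 = (1/0.069507)² = 14.3870² = 206.99 µm

P80 = 207.0 µm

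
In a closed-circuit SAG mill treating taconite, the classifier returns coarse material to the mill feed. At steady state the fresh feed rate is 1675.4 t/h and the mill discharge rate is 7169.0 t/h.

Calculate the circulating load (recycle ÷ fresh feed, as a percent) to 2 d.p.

CL = 327.90 %

Discharge = new feed + return, hence
R = M − F = 7169.0 − 1675.4 = 5493.6 t/h
CL = 100·R/F = 100·5493.6/1675.4 = 327.90 %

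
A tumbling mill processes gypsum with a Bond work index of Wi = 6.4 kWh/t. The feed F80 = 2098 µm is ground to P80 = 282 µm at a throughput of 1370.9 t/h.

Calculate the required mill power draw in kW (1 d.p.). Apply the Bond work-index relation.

W = 10·Wi·(P80^(-½) − F80^(-½))
W = 10·6.4·(1/√282 − 1/√2098) = 10·6.4·(0.037717) = 2.4139 kWh/t
P_mill = W·ṁ = 2.4139·1370.9 = 3309.2 kW

P = 3309.2 kW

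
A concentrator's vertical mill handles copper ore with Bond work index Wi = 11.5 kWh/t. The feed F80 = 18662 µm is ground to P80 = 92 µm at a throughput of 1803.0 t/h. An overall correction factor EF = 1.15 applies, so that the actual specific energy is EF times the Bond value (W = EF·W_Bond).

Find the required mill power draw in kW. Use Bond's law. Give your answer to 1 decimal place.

W = 10·Wi·(P80^(-½) − F80^(-½))
W = 10·11.5·(1/√92 − 1/√18662) = 10·11.5·(0.096937) = 11.1478 kWh/t
With EF = 1.15: W = 11.1478·1.15 = 12.8199 kWh/t
Power = W × throughput = 12.8199 kWh/t × 1803.0 t/h = 23114.3 kW

P = 23114.3 kW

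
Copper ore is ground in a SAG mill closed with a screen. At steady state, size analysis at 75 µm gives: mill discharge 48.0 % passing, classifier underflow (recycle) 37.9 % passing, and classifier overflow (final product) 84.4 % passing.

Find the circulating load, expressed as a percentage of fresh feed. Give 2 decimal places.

CL = 360.40 %

Two-product formula at 75 µm:
d + r·d = r·u + o → r(d−u) = o−d
r = (84.4 − 48.0)/(48.0 − 37.9) = 36.4/10.1 = 3.6040
CL = 100·r = 360.40 %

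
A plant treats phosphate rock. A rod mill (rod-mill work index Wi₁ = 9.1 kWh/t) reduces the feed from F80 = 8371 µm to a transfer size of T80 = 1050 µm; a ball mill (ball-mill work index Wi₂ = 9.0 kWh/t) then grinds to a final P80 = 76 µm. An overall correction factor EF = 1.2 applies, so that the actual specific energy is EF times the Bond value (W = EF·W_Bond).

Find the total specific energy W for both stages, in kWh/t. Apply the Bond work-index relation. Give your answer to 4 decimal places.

W = 10 Wi / √P80 − 10 Wi / √F80
Stage 1 (8371→1050 µm, Wi₁=9.1): W₁ = 10·9.1·(0.030861 − 0.010930) = 1.8137 kWh/t
Stage 2 (1050→76 µm, Wi₂=9.0): W₂ = 10·9.0·(0.114708 − 0.030861) = 7.5462 kWh/t
W = W₁ + W₂ = 1.8137 + 7.5462 = 9.3600 kWh/t
Corrected W = EF·W_Bond = 1.2·9.3600 = 11.2320 kWh/t

W = 11.2320 kWh/t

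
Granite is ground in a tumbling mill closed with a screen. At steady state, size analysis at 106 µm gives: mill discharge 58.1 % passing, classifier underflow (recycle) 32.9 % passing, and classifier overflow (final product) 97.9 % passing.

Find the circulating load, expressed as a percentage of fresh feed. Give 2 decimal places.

Balance %-passing 106 µm (r = R/F):
(1+r)d = ru + o → r = (o−d)/(d−u)
r = (97.9 − 58.1)/(58.1 − 32.9) = 39.8/25.2 = 1.5794
CL = 100·r = 157.94 %

CL = 157.94 %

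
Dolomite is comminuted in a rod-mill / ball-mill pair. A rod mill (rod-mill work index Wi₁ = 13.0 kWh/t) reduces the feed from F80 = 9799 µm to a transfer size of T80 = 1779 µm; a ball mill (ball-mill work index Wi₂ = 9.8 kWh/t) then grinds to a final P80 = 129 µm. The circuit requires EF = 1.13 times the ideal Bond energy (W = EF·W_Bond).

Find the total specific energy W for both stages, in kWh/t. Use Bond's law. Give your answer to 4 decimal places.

W = 9.1234 kWh/t

W_Bond = 10·Wi·(1/√P₈₀ − 1/√F₈₀)
Stage 1 (9799→1779 µm, Wi₁=13.0): W₁ = 10·13.0·(0.023709 − 0.010102) = 1.7689 kWh/t
Stage 2 (1779→129 µm, Wi₂=9.8): W₂ = 10·9.8·(0.088045 − 0.023709) = 6.3049 kWh/t
W = W₁ + W₂ = 1.7689 + 6.3049 = 8.0738 kWh/t
W_actual = 1.13 × 8.0738 = 9.1234 kWh/t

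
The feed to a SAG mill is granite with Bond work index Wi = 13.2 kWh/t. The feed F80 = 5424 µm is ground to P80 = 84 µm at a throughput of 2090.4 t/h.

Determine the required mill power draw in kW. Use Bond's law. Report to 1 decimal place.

P = 26360.1 kW

Bond:  W = 10 Wi (1/√P − 1/√F)
W = 10·13.2·(1/√84 − 1/√5424) = 10·13.2·(0.095531) = 12.6101 kWh/t
Power = W × throughput = 12.6101 kWh/t × 2090.4 t/h = 26360.1 kW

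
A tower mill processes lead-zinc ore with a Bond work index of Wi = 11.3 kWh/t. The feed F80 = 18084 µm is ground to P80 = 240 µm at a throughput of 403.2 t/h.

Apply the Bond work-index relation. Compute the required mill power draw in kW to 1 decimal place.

P = 2602.2 kW

W = 10 Wi (P80^-0.5 − F80^-0.5)
W = 10·11.3·(1/√240 − 1/√18084) = 10·11.3·(0.057113) = 6.4538 kWh/t
P_mill = W·ṁ = 6.4538·403.2 = 2602.2 kW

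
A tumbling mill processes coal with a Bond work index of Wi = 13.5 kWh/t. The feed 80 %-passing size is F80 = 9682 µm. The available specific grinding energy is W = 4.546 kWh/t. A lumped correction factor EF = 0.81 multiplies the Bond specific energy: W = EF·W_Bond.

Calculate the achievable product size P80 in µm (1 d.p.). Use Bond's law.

P80 = 373.6 µm

W = 10·Wi·[P80^(−½) − F80^(−½)]
W_Bond = W / EF = 4.546 / 0.81 = 5.6123 kWh/t
1/√P80 = 1/√F80 + W_Bond/(10·Wi)
  = 5.6123/(10·13.5) + 1/√9682 = 0.041573 + 0.010163 = 0.051736
P80 = (1/0.051736)² = 19.3290² = 373.61 µm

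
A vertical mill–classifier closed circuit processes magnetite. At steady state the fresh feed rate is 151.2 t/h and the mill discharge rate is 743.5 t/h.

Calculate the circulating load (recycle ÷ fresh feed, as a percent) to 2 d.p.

CL = 391.73 %

M = F + R at steady state, so:
R = M − F = 743.5 − 151.2 = 592.3 t/h
CL = 100·R/F = 100·592.3/151.2 = 391.73 %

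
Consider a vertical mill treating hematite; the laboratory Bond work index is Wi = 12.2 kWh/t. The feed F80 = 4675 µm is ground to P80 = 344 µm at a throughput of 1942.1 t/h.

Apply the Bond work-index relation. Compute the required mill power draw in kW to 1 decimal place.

W = 10 Wi / √P80 − 10 Wi / √F80
W = 10·12.2·(1/√344 − 1/√4675) = 10·12.2·(0.039291) = 4.7935 kWh/t
P = W·T = 4.7935·1942.1 = 9309.4 kW

P = 9309.4 kW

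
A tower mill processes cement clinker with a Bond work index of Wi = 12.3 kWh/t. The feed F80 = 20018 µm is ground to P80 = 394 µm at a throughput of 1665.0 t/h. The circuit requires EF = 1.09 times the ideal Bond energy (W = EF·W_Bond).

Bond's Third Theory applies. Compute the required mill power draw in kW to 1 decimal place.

P = 9668.3 kW

W = 10 Wi / √P80 − 10 Wi / √F80
W = 10·12.3·(1/√394 − 1/√20018) = 10·12.3·(0.043311) = 5.3273 kWh/t
With EF = 1.09: W = 5.3273·1.09 = 5.8068 kWh/t
P_mill = W·ṁ = 5.8068·1665.0 = 9668.3 kW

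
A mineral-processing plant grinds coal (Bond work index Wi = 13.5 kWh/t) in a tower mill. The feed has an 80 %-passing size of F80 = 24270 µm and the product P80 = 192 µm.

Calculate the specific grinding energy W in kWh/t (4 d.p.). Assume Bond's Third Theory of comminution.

W = 8.8762 kWh/t

W_Bond = 10·Wi·(1/√P₈₀ − 1/√F₈₀)
1/√192 = 0.072169;  1/√24270 = 0.006419
W = 10·13.5·(0.072169 − 0.006419) = 8.8762 kWh/t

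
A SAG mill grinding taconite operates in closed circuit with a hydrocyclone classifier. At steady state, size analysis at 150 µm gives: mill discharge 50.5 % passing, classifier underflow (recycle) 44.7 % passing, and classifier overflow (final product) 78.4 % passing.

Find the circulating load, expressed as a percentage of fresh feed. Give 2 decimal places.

Let r = R/F. Size balance at 150 µm:
(1+r)d = ru + o → r = (o−d)/(d−u)
r = (78.4 − 50.5)/(50.5 − 44.7) = 27.9/5.8 = 4.8103
CL = 100·r = 481.03 %

CL = 481.03 %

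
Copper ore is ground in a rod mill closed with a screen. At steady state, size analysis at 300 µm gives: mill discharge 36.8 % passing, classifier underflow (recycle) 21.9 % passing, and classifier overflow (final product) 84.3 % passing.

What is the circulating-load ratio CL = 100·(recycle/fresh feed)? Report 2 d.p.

CL = 318.79 %

Let r = R/F. Size balance at 300 µm:
r = (o − d)/(d − u)
r = (84.3 − 36.8)/(36.8 − 21.9) = 47.5/14.9 = 3.1879
CL = 100·r = 318.79 %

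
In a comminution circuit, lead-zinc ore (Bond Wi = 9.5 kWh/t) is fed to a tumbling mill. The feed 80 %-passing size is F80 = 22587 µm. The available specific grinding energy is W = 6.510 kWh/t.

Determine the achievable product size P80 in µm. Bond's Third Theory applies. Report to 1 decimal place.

P80 = 176.9 µm

W = 10 Wi (P80^-0.5 − F80^-0.5)
P80^-0.5 = F80^-0.5 + W/(10 Wi)
  = 6.5100/(10·9.5) + 1/√22587 = 0.068526 + 0.006654 = 0.075180
P80 = (1/0.075180)² = 13.3014² = 176.93 µm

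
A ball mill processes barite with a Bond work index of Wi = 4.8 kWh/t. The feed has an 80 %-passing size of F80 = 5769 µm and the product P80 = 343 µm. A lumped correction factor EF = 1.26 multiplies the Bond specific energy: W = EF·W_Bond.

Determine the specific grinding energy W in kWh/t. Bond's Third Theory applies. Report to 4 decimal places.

W = 2.4693 kWh/t

W = 10 Wi (1/√P80 − 1/√F80)  [Bond]
1/√343 = 0.053995;  1/√5769 = 0.013166
W = 10·4.8·(0.053995 − 0.013166) = 1.9598 kWh/t
Corrected W = EF·W_Bond = 1.26·1.9598 = 2.4693 kWh/t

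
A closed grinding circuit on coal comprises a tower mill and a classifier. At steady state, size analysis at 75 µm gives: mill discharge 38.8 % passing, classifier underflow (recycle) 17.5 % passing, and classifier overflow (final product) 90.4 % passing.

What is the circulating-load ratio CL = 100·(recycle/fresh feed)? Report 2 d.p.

CL = 242.25 %

Classifier node, passing 75 µm:
d + r·d = r·u + o → r(d−u) = o−d
r = (90.4 − 38.8)/(38.8 − 17.5) = 51.6/21.3 = 2.4225
CL = 100·r = 242.25 %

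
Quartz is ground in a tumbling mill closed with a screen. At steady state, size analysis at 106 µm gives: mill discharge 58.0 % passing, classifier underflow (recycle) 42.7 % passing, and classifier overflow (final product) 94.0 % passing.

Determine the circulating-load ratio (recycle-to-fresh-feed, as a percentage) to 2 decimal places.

Balance %-passing 106 µm (r = R/F):
(1+r)·d = r·u + o ⇒ r = (o−d)/(d−u)
r = (94.0 − 58.0)/(58.0 − 42.7) = 36.0/15.3 = 2.3529
CL = 100·r = 235.29 %

CL = 235.29 %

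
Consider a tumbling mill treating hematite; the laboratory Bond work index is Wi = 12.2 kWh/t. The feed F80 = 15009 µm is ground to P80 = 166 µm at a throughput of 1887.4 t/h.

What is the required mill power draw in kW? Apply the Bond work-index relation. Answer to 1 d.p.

W = 10 Wi (P80^-0.5 − F80^-0.5)
W = 10·12.2·(1/√166 − 1/√15009) = 10·12.2·(0.069453) = 8.4732 kWh/t
P = W·T = 8.4732·1887.4 = 15992.3 kW

P = 15992.3 kW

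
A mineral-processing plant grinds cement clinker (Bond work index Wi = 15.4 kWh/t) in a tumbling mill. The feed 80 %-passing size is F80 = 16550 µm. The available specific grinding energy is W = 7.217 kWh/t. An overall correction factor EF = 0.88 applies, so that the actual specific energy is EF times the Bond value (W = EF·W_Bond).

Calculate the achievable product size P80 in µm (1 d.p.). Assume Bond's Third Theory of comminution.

P80 = 268.5 µm

Bond: W = 10·Wi·(1/√P80 − 1/√F80)
W_Bond = W / EF = 7.217 / 0.88 = 8.2011 kWh/t
P80^(−½) = W_Bond/(10 Wi) + F80^(−½)
  = 8.2011/(10·15.4) + 1/√16550 = 0.053254 + 0.007773 = 0.061027
P80 = (1/0.061027)² = 16.3861² = 268.50 µm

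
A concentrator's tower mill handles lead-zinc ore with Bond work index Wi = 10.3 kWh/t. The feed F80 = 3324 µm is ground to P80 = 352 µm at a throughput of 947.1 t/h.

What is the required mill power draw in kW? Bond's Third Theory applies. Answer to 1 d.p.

P = 3507.5 kW

Bond:  W = 10 Wi (1/√P − 1/√F)
W = 10·10.3·(1/√352 − 1/√3324) = 10·10.3·(0.035955) = 3.7034 kWh/t
Mill draw = 3.7034 × 947.1 = 3507.5 kW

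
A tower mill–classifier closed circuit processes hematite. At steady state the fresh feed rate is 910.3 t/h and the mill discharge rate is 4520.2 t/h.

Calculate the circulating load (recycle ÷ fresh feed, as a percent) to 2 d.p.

Mill node: discharge = fresh + recycle.
R = M − F = 4520.2 − 910.3 = 3609.9 t/h
CL = 100·R/F = 100·3609.9/910.3 = 396.56 %

CL = 396.56 %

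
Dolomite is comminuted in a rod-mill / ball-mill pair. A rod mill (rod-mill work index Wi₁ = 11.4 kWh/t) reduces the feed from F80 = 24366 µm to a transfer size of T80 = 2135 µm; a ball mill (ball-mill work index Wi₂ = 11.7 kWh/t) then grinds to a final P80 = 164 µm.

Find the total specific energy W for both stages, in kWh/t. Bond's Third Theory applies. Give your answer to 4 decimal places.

W = 8.3409 kWh/t

W_Bond = 10·Wi·(1/√P₈₀ − 1/√F₈₀)
Stage 1 (24366→2135 µm, Wi₁=11.4): W₁ = 10·11.4·(0.021642 − 0.006406) = 1.7369 kWh/t
Stage 2 (2135→164 µm, Wi₂=11.7): W₂ = 10·11.7·(0.078087 − 0.021642) = 6.6040 kWh/t
W = W₁ + W₂ = 1.7369 + 6.6040 = 8.3409 kWh/t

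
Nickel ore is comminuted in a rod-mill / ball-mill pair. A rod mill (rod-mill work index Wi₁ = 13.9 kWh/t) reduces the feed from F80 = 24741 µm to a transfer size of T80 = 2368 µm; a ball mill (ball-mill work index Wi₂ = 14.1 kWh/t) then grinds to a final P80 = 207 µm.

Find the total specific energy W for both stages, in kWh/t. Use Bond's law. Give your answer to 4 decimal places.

W = 10 Wi (1/√P80 − 1/√F80)  [Bond]
Stage 1 (24741→2368 µm, Wi₁=13.9): W₁ = 10·13.9·(0.020550 − 0.006358) = 1.9727 kWh/t
Stage 2 (2368→207 µm, Wi₂=14.1): W₂ = 10·14.1·(0.069505 − 0.020550) = 6.9026 kWh/t
W = W₁ + W₂ = 1.9727 + 6.9026 = 8.8754 kWh/t

W = 8.8754 kWh/t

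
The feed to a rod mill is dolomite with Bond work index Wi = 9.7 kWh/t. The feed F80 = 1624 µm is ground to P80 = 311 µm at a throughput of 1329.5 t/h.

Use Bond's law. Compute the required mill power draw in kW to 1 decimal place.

Bond:  W = 10 Wi (1/√P − 1/√F)
W = 10·9.7·(1/√311 − 1/√1624) = 10·9.7·(0.031890) = 3.0934 kWh/t
Power = W × throughput = 3.0934 kWh/t × 1329.5 t/h = 4112.6 kW

P = 4112.6 kW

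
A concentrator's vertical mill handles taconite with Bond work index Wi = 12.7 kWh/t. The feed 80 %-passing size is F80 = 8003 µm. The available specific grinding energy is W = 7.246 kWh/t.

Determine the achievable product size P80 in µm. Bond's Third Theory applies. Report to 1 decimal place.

P80 = 214.8 µm

W = 10 Wi (P80^-0.5 − F80^-0.5)
P80^-0.5 = F80^-0.5 + W/(10 Wi)
  = 7.2460/(10·12.7) + 1/√8003 = 0.057055 + 0.011178 = 0.068233
P80 = (1/0.068233)² = 14.6556² = 214.79 µm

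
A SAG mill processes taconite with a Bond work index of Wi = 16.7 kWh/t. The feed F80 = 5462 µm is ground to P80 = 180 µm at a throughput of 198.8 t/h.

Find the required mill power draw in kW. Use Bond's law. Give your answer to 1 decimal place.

W = 10 Wi (P80^-0.5 − F80^-0.5)
W = 10·16.7·(1/√180 − 1/√5462) = 10·16.7·(0.061005) = 10.1878 kWh/t
P_mill = W·ṁ = 10.1878·198.8 = 2025.3 kW

P = 2025.3 kW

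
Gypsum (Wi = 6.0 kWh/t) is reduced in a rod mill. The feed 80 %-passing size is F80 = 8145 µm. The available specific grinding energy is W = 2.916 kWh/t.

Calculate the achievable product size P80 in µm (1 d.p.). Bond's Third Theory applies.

P80 = 280.8 µm

W = 10·Wi·[P80^(−½) − F80^(−½)]
⇒ 1/√P80 = W/(10 Wi) + 1/√F80
  = 2.9160/(10·6.0) + 1/√8145 = 0.048600 + 0.011080 = 0.059680
P80 = (1/0.059680)² = 16.7559² = 280.76 µm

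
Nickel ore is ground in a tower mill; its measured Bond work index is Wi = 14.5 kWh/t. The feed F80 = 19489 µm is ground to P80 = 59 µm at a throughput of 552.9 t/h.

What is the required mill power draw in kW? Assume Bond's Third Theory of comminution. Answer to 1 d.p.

P = 9863.0 kW

W = 10 Wi / √P80 − 10 Wi / √F80
W = 10·14.5·(1/√59 − 1/√19489) = 10·14.5·(0.123026) = 17.8387 kWh/t
Power = W × throughput = 17.8387 kWh/t × 552.9 t/h = 9863.0 kW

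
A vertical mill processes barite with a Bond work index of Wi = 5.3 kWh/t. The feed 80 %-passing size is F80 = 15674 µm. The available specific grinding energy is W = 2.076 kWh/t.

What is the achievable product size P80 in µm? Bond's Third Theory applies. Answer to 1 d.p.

Bond:  W = 10 Wi (1/√P − 1/√F)
⇒ 1/√P80 = W/(10 Wi) + 1/√F80
  = 2.0760/(10·5.3) + 1/√15674 = 0.039170 + 0.007987 = 0.047157
P80 = (1/0.047157)² = 21.2056² = 449.68 µm

P80 = 449.7 µm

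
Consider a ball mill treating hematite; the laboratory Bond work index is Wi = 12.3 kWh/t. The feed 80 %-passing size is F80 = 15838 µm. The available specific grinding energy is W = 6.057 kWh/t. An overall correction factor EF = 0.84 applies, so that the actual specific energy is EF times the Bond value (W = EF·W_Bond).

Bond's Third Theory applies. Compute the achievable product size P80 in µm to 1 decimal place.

W = 10·Wi·[P80^(−½) − F80^(−½)]
W_Bond = W / EF = 6.057 / 0.84 = 7.2107 kWh/t
⇒ 1/√P80 = W_Bond/(10 Wi) + 1/√F80
  = 7.2107/(10·12.3) + 1/√15838 = 0.058624 + 0.007946 = 0.066570
P80 = (1/0.066570)² = 15.0218² = 225.66 µm

P80 = 225.7 µm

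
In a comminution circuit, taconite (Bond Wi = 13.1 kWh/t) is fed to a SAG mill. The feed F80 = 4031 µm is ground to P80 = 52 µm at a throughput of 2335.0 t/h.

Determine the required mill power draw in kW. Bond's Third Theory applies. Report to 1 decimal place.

P = 37600.8 kW

W_Bond = 10·Wi·(1/√P₈₀ − 1/√F₈₀)
W = 10·13.1·(1/√52 − 1/√4031) = 10·13.1·(0.122925) = 16.1031 kWh/t
Mill draw = 16.1031 × 2335.0 = 37600.8 kW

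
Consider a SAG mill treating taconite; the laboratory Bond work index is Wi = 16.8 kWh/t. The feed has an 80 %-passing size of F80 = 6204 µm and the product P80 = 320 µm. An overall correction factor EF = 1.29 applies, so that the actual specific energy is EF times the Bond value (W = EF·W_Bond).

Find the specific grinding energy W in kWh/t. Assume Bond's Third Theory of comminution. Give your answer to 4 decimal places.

W = 9.3636 kWh/t

Bond:  W = 10 Wi (1/√P − 1/√F)
1/√320 = 0.055902;  1/√6204 = 0.012696
W = 10·16.8·(0.055902 − 0.012696) = 7.2586 kWh/t
Corrected W = EF·W_Bond = 1.29·7.2586 = 9.3636 kWh/t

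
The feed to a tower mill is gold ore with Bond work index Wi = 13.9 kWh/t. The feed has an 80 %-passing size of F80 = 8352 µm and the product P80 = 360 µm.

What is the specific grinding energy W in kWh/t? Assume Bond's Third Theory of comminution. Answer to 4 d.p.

Bond: W = 10·Wi·(1/√P80 − 1/√F80)
1/√360 = 0.052705;  1/√8352 = 0.010942
W = 10·13.9·(0.052705 − 0.010942) = 5.8050 kWh/t

W = 5.8050 kWh/t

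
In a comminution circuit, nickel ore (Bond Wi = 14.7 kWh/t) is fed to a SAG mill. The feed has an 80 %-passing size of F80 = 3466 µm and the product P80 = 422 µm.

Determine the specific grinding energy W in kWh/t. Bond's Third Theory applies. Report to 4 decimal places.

W = 10·Wi·(P80^(-½) − F80^(-½))
1/√422 = 0.048679;  1/√3466 = 0.016986
W = 10·14.7·(0.048679 − 0.016986) = 4.6589 kWh/t

W = 4.6589 kWh/t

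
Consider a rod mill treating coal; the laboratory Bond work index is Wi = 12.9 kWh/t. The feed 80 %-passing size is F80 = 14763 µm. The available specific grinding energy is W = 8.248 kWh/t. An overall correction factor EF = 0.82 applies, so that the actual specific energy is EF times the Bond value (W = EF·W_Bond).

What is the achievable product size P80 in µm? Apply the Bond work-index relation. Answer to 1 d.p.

Bond:  W = 10 Wi (1/√P − 1/√F)
W_Bond = W / EF = 8.248 / 0.82 = 10.0585 kWh/t
P80^-0.5 = F80^-0.5 + W_Bond/(10 Wi)
  = 10.0585/(10·12.9) + 1/√14763 = 0.077973 + 0.008230 = 0.086203
P80 = (1/0.086203)² = 11.6005² = 134.57 µm

P80 = 134.6 µm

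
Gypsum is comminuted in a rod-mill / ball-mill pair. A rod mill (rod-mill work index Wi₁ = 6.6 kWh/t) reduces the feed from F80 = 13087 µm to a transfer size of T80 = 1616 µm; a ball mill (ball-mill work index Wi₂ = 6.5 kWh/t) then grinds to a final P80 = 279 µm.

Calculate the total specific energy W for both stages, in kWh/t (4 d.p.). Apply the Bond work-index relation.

W = 3.3394 kWh/t

W_Bond = 10·Wi·(1/√P₈₀ − 1/√F₈₀)
Stage 1 (13087→1616 µm, Wi₁=6.6): W₁ = 10·6.6·(0.024876 − 0.008741) = 1.0649 kWh/t
Stage 2 (1616→279 µm, Wi₂=6.5): W₂ = 10·6.5·(0.059868 − 0.024876) = 2.2745 kWh/t
W = W₁ + W₂ = 1.0649 + 2.2745 = 3.3394 kWh/t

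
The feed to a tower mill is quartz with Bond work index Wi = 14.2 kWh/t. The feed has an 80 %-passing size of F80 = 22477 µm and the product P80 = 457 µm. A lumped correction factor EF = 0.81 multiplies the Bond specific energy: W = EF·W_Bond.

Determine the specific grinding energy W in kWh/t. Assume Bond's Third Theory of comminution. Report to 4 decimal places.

W = 10·Wi·(P80^(-½) − F80^(-½))
1/√457 = 0.046778;  1/√22477 = 0.006670
W = 10·14.2·(0.046778 − 0.006670) = 5.6953 kWh/t
Apply correction: 5.6953 × 0.81 = 4.6132 kWh/t

W = 4.6132 kWh/t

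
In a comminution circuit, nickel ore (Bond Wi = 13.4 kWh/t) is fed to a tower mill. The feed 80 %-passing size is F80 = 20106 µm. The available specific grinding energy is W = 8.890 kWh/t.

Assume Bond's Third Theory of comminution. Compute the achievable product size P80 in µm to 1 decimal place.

Bond: W = 10·Wi·(1/√P80 − 1/√F80)
⇒ 1/√P80 = W/(10·Wi) + 1/√F80
  = 8.8900/(10·13.4) + 1/√20106 = 0.066343 + 0.007052 = 0.073396
P80 = (1/0.073396)² = 13.6248² = 185.63 µm

P80 = 185.6 µm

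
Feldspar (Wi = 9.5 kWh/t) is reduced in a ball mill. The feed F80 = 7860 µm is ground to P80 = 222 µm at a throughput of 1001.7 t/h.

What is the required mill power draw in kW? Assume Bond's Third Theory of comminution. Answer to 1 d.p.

P = 5313.5 kW

W_Bond = 10·Wi·(1/√P₈₀ − 1/√F₈₀)
W = 10·9.5·(1/√222 − 1/√7860) = 10·9.5·(0.055836) = 5.3044 kWh/t
P = W·T = 5.3044·1001.7 = 5313.5 kW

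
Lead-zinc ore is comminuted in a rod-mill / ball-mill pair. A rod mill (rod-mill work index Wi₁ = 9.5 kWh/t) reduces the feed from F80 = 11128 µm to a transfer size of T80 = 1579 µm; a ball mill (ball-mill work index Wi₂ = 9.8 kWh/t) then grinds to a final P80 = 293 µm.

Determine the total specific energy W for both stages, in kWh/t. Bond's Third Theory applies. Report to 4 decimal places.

W = 4.7492 kWh/t

W = 10 Wi / √P80 − 10 Wi / √F80
Stage 1 (11128→1579 µm, Wi₁=9.5): W₁ = 10·9.5·(0.025166 − 0.009480) = 1.4902 kWh/t
Stage 2 (1579→293 µm, Wi₂=9.8): W₂ = 10·9.8·(0.058421 − 0.025166) = 3.2590 kWh/t
W = W₁ + W₂ = 1.4902 + 3.2590 = 4.7492 kWh/t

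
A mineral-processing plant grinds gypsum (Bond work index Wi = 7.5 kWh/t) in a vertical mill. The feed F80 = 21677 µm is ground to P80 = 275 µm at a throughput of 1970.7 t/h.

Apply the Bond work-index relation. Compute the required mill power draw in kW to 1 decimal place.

Bond: W = 10·Wi·(1/√P80 − 1/√F80)
W = 10·7.5·(1/√275 − 1/√21677) = 10·7.5·(0.053510) = 4.0133 kWh/t
Mill draw = 4.0133 × 1970.7 = 7908.9 kW

P = 7908.9 kW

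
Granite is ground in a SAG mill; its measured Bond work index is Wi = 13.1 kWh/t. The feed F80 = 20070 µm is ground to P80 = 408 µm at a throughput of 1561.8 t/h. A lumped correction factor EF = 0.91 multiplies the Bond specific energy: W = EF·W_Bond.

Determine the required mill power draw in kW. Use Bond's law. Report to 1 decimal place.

W = 10 Wi (P80^-0.5 − F80^-0.5)
W = 10·13.1·(1/√408 − 1/√20070) = 10·13.1·(0.042449) = 5.5608 kWh/t
Corrected W = EF·W_Bond = 0.91·5.5608 = 5.0603 kWh/t
P = W·T = 5.0603·1561.8 = 7903.2 kW

P = 7903.2 kW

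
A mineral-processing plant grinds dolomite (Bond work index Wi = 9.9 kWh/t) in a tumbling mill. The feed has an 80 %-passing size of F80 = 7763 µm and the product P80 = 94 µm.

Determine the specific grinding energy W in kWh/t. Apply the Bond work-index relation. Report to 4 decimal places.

W = 10 Wi (P80^-0.5 − F80^-0.5)
1/√94 = 0.103142;  1/√7763 = 0.011350
W = 10·9.9·(0.103142 − 0.011350) = 9.0874 kWh/t

W = 9.0874 kWh/t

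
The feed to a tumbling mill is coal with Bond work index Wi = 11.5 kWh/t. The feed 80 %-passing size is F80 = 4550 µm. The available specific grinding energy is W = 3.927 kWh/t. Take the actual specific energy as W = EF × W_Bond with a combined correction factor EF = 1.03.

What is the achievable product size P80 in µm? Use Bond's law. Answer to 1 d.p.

P80 = 434.4 µm

W_Bond = 10·Wi·(1/√P₈₀ − 1/√F₈₀)
W_Bond = W / EF = 3.927 / 1.03 = 3.8126 kWh/t
P80^(−½) = W_Bond/(10 Wi) + F80^(−½)
  = 3.8126/(10·11.5) + 1/√4550 = 0.033153 + 0.014825 = 0.047978
P80 = (1/0.047978)² = 20.8428² = 434.42 µm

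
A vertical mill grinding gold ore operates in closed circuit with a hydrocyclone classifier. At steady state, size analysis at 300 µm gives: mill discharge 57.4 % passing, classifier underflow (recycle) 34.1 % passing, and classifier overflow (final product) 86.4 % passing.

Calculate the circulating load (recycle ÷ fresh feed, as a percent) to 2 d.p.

CL = 124.46 %

Classifier node, passing 300 µm:
(1+r)·d = r·u + o ⇒ r = (o−d)/(d−u)
r = (86.4 − 57.4)/(57.4 − 34.1) = 29.0/23.3 = 1.2446
CL = 100·r = 124.46 %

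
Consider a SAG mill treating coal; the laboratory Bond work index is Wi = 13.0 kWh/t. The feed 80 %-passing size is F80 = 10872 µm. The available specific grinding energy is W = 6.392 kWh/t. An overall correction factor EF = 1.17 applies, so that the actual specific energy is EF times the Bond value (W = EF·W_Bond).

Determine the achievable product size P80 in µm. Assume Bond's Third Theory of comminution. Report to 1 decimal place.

W_Bond = 10·Wi·(1/√P₈₀ − 1/√F₈₀)
W_Bond = W / EF = 6.392 / 1.17 = 5.4632 kWh/t
P80^(−½) = W_Bond/(10 Wi) + F80^(−½)
  = 5.4632/(10·13.0) + 1/√10872 = 0.042025 + 0.009591 = 0.051616
P80 = (1/0.051616)² = 19.3740² = 375.35 µm

P80 = 375.4 µm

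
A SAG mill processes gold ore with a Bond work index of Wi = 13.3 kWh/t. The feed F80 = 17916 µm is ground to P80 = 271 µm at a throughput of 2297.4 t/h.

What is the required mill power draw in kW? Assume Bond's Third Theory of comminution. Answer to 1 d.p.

W = 10 Wi (1/√P80 − 1/√F80)  [Bond]
W = 10·13.3·(1/√271 − 1/√17916) = 10·13.3·(0.053275) = 7.0855 kWh/t
Power = W × throughput = 7.0855 kWh/t × 2297.4 t/h = 16278.3 kW

P = 16278.3 kW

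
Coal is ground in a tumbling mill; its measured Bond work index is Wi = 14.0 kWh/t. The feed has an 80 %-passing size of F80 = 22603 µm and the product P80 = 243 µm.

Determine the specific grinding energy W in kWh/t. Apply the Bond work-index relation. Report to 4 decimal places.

W = 8.0498 kWh/t

W_Bond = 10·Wi·(1/√P₈₀ − 1/√F₈₀)
1/√243 = 0.064150;  1/√22603 = 0.006651
W = 10·14.0·(0.064150 − 0.006651) = 8.0498 kWh/t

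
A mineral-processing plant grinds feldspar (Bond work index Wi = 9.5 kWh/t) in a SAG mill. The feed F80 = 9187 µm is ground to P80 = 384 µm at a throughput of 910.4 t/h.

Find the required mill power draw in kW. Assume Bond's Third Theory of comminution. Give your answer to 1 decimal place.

Bond:  W = 10 Wi (1/√P − 1/√F)
W = 10·9.5·(1/√384 − 1/√9187) = 10·9.5·(0.040598) = 3.8568 kWh/t
P_mill = W·ṁ = 3.8568·910.4 = 3511.2 kW

P = 3511.2 kW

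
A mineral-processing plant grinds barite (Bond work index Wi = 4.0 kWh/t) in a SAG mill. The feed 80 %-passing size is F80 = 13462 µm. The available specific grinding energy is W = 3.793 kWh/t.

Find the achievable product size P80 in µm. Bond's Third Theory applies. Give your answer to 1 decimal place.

W = 10 Wi / √P80 − 10 Wi / √F80
1/√P80 = 1/√F80 + W/(10·Wi)
  = 3.7930/(10·4.0) + 1/√13462 = 0.094825 + 0.008619 = 0.103444
P80 = (1/0.103444)² = 9.6671² = 93.45 µm

P80 = 93.5 µm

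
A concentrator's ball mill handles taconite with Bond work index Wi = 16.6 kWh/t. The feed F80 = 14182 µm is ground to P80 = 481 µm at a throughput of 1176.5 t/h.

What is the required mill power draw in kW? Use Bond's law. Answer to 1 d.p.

W = 10 Wi (P80^-0.5 − F80^-0.5)
W = 10·16.6·(1/√481 − 1/√14182) = 10·16.6·(0.037199) = 6.1750 kWh/t
P = W·T = 6.1750·1176.5 = 7264.9 kW

P = 7264.9 kW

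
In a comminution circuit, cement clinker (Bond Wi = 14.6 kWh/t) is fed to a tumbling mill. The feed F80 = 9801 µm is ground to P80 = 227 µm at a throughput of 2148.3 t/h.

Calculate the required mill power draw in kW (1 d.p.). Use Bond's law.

P = 17649.6 kW

W = 10·Wi·[P80^(−½) − F80^(−½)]
W = 10·14.6·(1/√227 − 1/√9801) = 10·14.6·(0.056271) = 8.2156 kWh/t
Power = W × throughput = 8.2156 kWh/t × 2148.3 t/h = 17649.6 kW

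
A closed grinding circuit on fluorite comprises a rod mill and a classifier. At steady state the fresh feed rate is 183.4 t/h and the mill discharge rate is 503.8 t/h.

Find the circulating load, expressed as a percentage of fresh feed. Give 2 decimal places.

Discharge = new feed + return, hence
R = M − F = 503.8 − 183.4 = 320.4 t/h
CL = 100·R/F = 100·320.4/183.4 = 174.70 %

CL = 174.70 %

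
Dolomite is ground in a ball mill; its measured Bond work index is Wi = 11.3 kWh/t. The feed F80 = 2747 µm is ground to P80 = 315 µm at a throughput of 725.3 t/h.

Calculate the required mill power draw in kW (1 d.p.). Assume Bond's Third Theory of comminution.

W = 10 Wi / √P80 − 10 Wi / √F80
W = 10·11.3·(1/√315 − 1/√2747) = 10·11.3·(0.037264) = 4.2108 kWh/t
P = W·T = 4.2108·725.3 = 3054.1 kW

P = 3054.1 kW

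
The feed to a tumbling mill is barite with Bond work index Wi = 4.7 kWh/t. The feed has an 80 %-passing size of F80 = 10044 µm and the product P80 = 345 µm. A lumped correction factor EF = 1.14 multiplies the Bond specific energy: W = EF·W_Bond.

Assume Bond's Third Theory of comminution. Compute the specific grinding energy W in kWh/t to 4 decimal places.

W = 2.3500 kWh/t

Bond:  W = 10 Wi (1/√P − 1/√F)
1/√345 = 0.053838;  1/√10044 = 0.009978
W = 10·4.7·(0.053838 − 0.009978) = 2.0614 kWh/t
Apply correction: 2.0614 × 1.14 = 2.3500 kWh/t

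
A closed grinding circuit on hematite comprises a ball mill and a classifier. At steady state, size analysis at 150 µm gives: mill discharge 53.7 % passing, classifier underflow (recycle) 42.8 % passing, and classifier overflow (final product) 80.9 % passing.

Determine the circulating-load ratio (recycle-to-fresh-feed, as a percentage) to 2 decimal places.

CL = 249.54 %

Let r = R/F. Size balance at 150 µm:
(1+r)d = ru + o → r = (o−d)/(d−u)
r = (80.9 − 53.7)/(53.7 − 42.8) = 27.2/10.9 = 2.4954
CL = 100·r = 249.54 %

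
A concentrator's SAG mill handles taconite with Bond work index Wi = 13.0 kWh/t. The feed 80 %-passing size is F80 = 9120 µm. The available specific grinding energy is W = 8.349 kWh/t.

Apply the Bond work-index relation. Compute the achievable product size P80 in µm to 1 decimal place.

P80 = 179.2 µm

W = 10 Wi / √P80 − 10 Wi / √F80
P80^(−½) = W/(10 Wi) + F80^(−½)
  = 8.3490/(10·13.0) + 1/√9120 = 0.064223 + 0.010471 = 0.074694
P80 = (1/0.074694)² = 13.3879² = 179.24 µm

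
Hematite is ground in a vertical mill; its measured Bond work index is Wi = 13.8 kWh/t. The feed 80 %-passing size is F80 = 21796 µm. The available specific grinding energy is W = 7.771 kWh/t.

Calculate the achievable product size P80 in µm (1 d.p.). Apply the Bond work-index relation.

W = 10 Wi / √P80 − 10 Wi / √F80
⇒ 1/√P80 = W/(10 Wi) + 1/√F80
  = 7.7710/(10·13.8) + 1/√21796 = 0.056312 + 0.006773 = 0.063085
P80 = (1/0.063085)² = 15.8516² = 251.27 µm

P80 = 251.3 µm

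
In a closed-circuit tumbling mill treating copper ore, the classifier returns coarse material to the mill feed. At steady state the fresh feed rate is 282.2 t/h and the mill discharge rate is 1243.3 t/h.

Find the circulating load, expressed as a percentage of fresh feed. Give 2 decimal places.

Discharge = new feed + return, hence
R = M − F = 1243.3 − 282.2 = 961.1 t/h
CL = 100·R/F = 100·961.1/282.2 = 340.57 %

CL = 340.57 %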